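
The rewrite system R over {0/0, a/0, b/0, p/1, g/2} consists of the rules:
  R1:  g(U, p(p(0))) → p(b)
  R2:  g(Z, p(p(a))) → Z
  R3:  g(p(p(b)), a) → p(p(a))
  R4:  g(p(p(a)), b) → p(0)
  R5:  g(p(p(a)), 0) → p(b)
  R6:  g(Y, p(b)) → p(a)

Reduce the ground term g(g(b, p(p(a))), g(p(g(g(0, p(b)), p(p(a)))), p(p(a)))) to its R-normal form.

1. g(g(b, p(p(a))), g(p(g(g(0, p(b)), p(p(a)))), p(p(a))))  →  g(b, g(p(g(g(0, p(b)), p(p(a)))), p(p(a))))   [R2 at 1]
2. g(b, g(p(g(g(0, p(b)), p(p(a)))), p(p(a))))  →  g(b, p(g(g(0, p(b)), p(p(a)))))   [R2 at 2]
3. g(b, p(g(g(0, p(b)), p(p(a)))))  →  g(b, p(g(0, p(b))))   [R2 at 2.1]
4. g(b, p(g(0, p(b))))  →  g(b, p(p(a)))   [R6 at 2.1]
5. g(b, p(p(a)))  →  b   [R2 at ε]

b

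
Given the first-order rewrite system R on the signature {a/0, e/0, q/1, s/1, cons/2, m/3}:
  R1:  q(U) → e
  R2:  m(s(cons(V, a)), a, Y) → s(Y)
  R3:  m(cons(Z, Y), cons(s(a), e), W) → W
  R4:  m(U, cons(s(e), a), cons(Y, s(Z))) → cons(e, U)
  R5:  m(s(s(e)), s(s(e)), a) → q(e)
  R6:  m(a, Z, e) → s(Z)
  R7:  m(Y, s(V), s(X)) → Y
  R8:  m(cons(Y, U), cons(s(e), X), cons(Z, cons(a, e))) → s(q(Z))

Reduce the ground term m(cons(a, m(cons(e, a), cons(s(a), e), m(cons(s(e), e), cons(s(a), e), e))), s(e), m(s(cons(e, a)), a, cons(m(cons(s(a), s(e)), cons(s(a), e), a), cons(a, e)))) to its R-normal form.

cons(a, e)

1. m(cons(a, m(cons(e, a), cons(s(a), e), m(cons(s(e), e), cons(s(a), e), e))), s(e), m(s(cons(e, a)), a, cons(m(cons(s(a), s(e)), cons(s(a), e), a), cons(a, e))))  →  m(cons(a, m(cons(s(e), e), cons(s(a), e), e)), s(e), m(s(cons(e, a)), a, cons(m(cons(s(a), s(e)), cons(s(a), e), a), cons(a, e))))   [R3 at 1.2]
2. m(cons(a, m(cons(s(e), e), cons(s(a), e), e)), s(e), m(s(cons(e, a)), a, cons(m(cons(s(a), s(e)), cons(s(a), e), a), cons(a, e))))  →  m(cons(a, e), s(e), m(s(cons(e, a)), a, cons(m(cons(s(a), s(e)), cons(s(a), e), a), cons(a, e))))   [R3 at 1.2]
3. m(cons(a, e), s(e), m(s(cons(e, a)), a, cons(m(cons(s(a), s(e)), cons(s(a), e), a), cons(a, e))))  →  m(cons(a, e), s(e), s(cons(m(cons(s(a), s(e)), cons(s(a), e), a), cons(a, e))))   [R2 at 3]
4. m(cons(a, e), s(e), s(cons(m(cons(s(a), s(e)), cons(s(a), e), a), cons(a, e))))  →  cons(a, e)   [R7 at ε]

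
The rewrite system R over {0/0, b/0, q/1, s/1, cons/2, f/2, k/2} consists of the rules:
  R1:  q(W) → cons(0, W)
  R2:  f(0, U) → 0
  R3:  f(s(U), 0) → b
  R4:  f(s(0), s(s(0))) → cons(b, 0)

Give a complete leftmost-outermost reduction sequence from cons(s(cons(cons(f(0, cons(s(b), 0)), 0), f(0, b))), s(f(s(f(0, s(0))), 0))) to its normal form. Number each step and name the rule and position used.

1. cons(s(cons(cons(f(0, cons(s(b), 0)), 0), f(0, b))), s(f(s(f(0, s(0))), 0)))  →  cons(s(cons(cons(0, 0), f(0, b))), s(f(s(f(0, s(0))), 0)))   [R2 at 1.1.1.1]
2. cons(s(cons(cons(0, 0), f(0, b))), s(f(s(f(0, s(0))), 0)))  →  cons(s(cons(cons(0, 0), 0)), s(f(s(f(0, s(0))), 0)))   [R2 at 1.1.2]
3. cons(s(cons(cons(0, 0), 0)), s(f(s(f(0, s(0))), 0)))  →  cons(s(cons(cons(0, 0), 0)), s(b))   [R3 at 2.1]

cons(s(cons(cons(0, 0), 0)), s(b))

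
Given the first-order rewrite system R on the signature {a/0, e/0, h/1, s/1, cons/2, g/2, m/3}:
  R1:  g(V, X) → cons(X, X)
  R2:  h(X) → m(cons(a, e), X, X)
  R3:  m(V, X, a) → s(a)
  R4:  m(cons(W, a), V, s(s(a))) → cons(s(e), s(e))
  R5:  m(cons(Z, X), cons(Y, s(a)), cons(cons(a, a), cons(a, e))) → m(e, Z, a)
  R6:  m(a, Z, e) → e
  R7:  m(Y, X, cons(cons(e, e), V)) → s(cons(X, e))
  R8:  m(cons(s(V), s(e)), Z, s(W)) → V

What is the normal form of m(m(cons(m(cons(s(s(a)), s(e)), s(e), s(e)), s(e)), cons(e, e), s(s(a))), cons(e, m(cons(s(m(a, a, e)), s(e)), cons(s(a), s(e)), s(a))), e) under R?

e

1. m(m(cons(m(cons(s(s(a)), s(e)), s(e), s(e)), s(e)), cons(e, e), s(s(a))), cons(e, m(cons(s(m(a, a, e)), s(e)), cons(s(a), s(e)), s(a))), e)  →  m(m(cons(s(a), s(e)), cons(e, e), s(s(a))), cons(e, m(cons(s(m(a, a, e)), s(e)), cons(s(a), s(e)), s(a))), e)   [R8 at 1.1.1]
2. m(m(cons(s(a), s(e)), cons(e, e), s(s(a))), cons(e, m(cons(s(m(a, a, e)), s(e)), cons(s(a), s(e)), s(a))), e)  →  m(a, cons(e, m(cons(s(m(a, a, e)), s(e)), cons(s(a), s(e)), s(a))), e)   [R8 at 1]
3. m(a, cons(e, m(cons(s(m(a, a, e)), s(e)), cons(s(a), s(e)), s(a))), e)  →  e   [R6 at ε]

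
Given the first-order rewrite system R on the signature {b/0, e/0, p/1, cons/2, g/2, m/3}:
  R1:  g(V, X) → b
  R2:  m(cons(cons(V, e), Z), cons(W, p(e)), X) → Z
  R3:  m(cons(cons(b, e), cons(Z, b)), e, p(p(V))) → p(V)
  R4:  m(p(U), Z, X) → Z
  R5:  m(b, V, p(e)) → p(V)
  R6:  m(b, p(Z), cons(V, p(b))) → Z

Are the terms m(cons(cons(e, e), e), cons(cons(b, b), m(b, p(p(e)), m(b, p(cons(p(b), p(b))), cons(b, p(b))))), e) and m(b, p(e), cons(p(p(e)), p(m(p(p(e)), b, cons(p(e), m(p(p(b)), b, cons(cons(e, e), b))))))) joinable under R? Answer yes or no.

Reduce t₁ = m(cons(cons(e, e), e), cons(cons(b, b), m(b, p(p(e)), m(b, p(cons(p(b), p(b))), cons(b, p(b))))), e):
1. m(cons(cons(e, e), e), cons(cons(b, b), m(b, p(p(e)), m(b, p(cons(p(b), p(b))), cons(b, p(b))))), e)  →  m(cons(cons(e, e), e), cons(cons(b, b), m(b, p(p(e)), cons(p(b), p(b)))), e)   [R6 at 2.2.3]
2. m(cons(cons(e, e), e), cons(cons(b, b), m(b, p(p(e)), cons(p(b), p(b)))), e)  →  m(cons(cons(e, e), e), cons(cons(b, b), p(e)), e)   [R6 at 2.2]
3. m(cons(cons(e, e), e), cons(cons(b, b), p(e)), e)  →  e   [R2 at ε]

Reduce t₂ = m(b, p(e), cons(p(p(e)), p(m(p(p(e)), b, cons(p(e), m(p(p(b)), b, cons(cons(e, e), b))))))):
1. m(b, p(e), cons(p(p(e)), p(m(p(p(e)), b, cons(p(e), m(p(p(b)), b, cons(cons(e, e), b)))))))  →  m(b, p(e), cons(p(p(e)), p(b)))   [R4 at 3.2.1]
2. m(b, p(e), cons(p(p(e)), p(b)))  →  e   [R6 at ε]

yes — NF(t₁) = e, NF(t₂) = e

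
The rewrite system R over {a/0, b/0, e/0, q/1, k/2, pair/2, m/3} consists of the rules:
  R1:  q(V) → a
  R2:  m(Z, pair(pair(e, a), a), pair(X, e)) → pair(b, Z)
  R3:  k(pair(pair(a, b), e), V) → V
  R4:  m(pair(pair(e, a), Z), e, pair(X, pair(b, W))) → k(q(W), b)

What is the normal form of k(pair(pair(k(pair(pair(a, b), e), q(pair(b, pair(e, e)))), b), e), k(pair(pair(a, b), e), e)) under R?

1. k(pair(pair(k(pair(pair(a, b), e), q(pair(b, pair(e, e)))), b), e), k(pair(pair(a, b), e), e))  →  k(pair(pair(q(pair(b, pair(e, e))), b), e), k(pair(pair(a, b), e), e))   [R3 at 1.1.1]
2. k(pair(pair(q(pair(b, pair(e, e))), b), e), k(pair(pair(a, b), e), e))  →  k(pair(pair(a, b), e), k(pair(pair(a, b), e), e))   [R1 at 1.1.1]
3. k(pair(pair(a, b), e), k(pair(pair(a, b), e), e))  →  k(pair(pair(a, b), e), e)   [R3 at ε]
4. k(pair(pair(a, b), e), e)  →  e   [R3 at ε]

e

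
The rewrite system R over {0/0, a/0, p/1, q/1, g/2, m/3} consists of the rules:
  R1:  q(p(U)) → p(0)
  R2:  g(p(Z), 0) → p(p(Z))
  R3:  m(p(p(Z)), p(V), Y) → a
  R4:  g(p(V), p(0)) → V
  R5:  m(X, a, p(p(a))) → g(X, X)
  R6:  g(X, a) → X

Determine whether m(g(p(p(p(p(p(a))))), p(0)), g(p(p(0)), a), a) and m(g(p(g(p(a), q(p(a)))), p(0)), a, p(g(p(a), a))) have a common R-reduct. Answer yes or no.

Reduce t₁ = m(g(p(p(p(p(p(a))))), p(0)), g(p(p(0)), a), a):
1. m(g(p(p(p(p(p(a))))), p(0)), g(p(p(0)), a), a)  →  m(p(p(p(p(a)))), g(p(p(0)), a), a)   [R4 at 1]
2. m(p(p(p(p(a)))), g(p(p(0)), a), a)  →  m(p(p(p(p(a)))), p(p(0)), a)   [R6 at 2]
3. m(p(p(p(p(a)))), p(p(0)), a)  →  a   [R3 at ε]

Reduce t₂ = m(g(p(g(p(a), q(p(a)))), p(0)), a, p(g(p(a), a))):
1. m(g(p(g(p(a), q(p(a)))), p(0)), a, p(g(p(a), a)))  →  m(g(p(a), q(p(a))), a, p(g(p(a), a)))   [R4 at 1]
2. m(g(p(a), q(p(a))), a, p(g(p(a), a)))  →  m(g(p(a), p(0)), a, p(g(p(a), a)))   [R1 at 1.2]
3. m(g(p(a), p(0)), a, p(g(p(a), a)))  →  m(a, a, p(g(p(a), a)))   [R4 at 1]
4. m(a, a, p(g(p(a), a)))  →  m(a, a, p(p(a)))   [R6 at 3.1]
5. m(a, a, p(p(a)))  →  g(a, a)   [R5 at ε]
6. g(a, a)  →  a   [R6 at ε]

yes — NF(t₁) = a, NF(t₂) = a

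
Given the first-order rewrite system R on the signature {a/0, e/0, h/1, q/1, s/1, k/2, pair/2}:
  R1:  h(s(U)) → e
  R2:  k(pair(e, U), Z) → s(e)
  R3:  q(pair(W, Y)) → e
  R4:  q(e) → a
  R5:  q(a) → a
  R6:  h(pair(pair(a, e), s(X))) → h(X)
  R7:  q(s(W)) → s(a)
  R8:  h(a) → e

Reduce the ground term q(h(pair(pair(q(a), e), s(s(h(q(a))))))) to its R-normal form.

a

1. q(h(pair(pair(q(a), e), s(s(h(q(a)))))))  →  q(h(pair(pair(a, e), s(s(h(q(a)))))))   [R5 at 1.1.1.1]
2. q(h(pair(pair(a, e), s(s(h(q(a)))))))  →  q(h(s(h(q(a)))))   [R6 at 1]
3. q(h(s(h(q(a)))))  →  q(e)   [R1 at 1]
4. q(e)  →  a   [R4 at ε]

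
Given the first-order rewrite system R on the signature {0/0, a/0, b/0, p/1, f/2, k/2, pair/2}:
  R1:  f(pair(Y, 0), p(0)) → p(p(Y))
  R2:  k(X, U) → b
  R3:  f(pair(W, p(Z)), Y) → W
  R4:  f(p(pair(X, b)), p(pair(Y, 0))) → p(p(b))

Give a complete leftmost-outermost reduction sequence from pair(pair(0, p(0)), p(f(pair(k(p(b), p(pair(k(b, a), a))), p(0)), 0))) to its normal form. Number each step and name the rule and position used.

pair(pair(0, p(0)), p(b))

1. pair(pair(0, p(0)), p(f(pair(k(p(b), p(pair(k(b, a), a))), p(0)), 0)))  →  pair(pair(0, p(0)), p(k(p(b), p(pair(k(b, a), a)))))   [R3 at 2.1]
2. pair(pair(0, p(0)), p(k(p(b), p(pair(k(b, a), a)))))  →  pair(pair(0, p(0)), p(b))   [R2 at 2.1]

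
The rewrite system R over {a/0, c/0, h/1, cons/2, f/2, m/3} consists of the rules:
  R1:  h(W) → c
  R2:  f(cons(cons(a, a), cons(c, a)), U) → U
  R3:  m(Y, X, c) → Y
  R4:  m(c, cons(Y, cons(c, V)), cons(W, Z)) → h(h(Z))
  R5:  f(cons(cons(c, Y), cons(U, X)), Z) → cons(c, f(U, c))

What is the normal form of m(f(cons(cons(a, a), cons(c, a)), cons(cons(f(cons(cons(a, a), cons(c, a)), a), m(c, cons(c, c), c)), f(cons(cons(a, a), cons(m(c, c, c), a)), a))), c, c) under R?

1. m(f(cons(cons(a, a), cons(c, a)), cons(cons(f(cons(cons(a, a), cons(c, a)), a), m(c, cons(c, c), c)), f(cons(cons(a, a), cons(m(c, c, c), a)), a))), c, c)  →  f(cons(cons(a, a), cons(c, a)), cons(cons(f(cons(cons(a, a), cons(c, a)), a), m(c, cons(c, c), c)), f(cons(cons(a, a), cons(m(c, c, c), a)), a)))   [R3 at ε]
2. f(cons(cons(a, a), cons(c, a)), cons(cons(f(cons(cons(a, a), cons(c, a)), a), m(c, cons(c, c), c)), f(cons(cons(a, a), cons(m(c, c, c), a)), a)))  →  cons(cons(f(cons(cons(a, a), cons(c, a)), a), m(c, cons(c, c), c)), f(cons(cons(a, a), cons(m(c, c, c), a)), a))   [R2 at ε]
3. cons(cons(f(cons(cons(a, a), cons(c, a)), a), m(c, cons(c, c), c)), f(cons(cons(a, a), cons(m(c, c, c), a)), a))  →  cons(cons(a, m(c, cons(c, c), c)), f(cons(cons(a, a), cons(m(c, c, c), a)), a))   [R2 at 1.1]
4. cons(cons(a, m(c, cons(c, c), c)), f(cons(cons(a, a), cons(m(c, c, c), a)), a))  →  cons(cons(a, c), f(cons(cons(a, a), cons(m(c, c, c), a)), a))   [R3 at 1.2]
5. cons(cons(a, c), f(cons(cons(a, a), cons(m(c, c, c), a)), a))  →  cons(cons(a, c), f(cons(cons(a, a), cons(c, a)), a))   [R3 at 2.1.2.1]
6. cons(cons(a, c), f(cons(cons(a, a), cons(c, a)), a))  →  cons(cons(a, c), a)   [R2 at 2]

cons(cons(a, c), a)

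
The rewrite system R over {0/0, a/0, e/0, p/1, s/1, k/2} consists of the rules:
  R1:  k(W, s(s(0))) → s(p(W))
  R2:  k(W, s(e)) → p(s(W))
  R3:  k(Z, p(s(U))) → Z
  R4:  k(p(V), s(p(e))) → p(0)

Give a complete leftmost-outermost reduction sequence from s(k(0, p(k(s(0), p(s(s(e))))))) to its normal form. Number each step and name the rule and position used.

s(0)

1. s(k(0, p(k(s(0), p(s(s(e)))))))  →  s(k(0, p(s(0))))   [R3 at 1.2.1]
2. s(k(0, p(s(0))))  →  s(0)   [R3 at 1]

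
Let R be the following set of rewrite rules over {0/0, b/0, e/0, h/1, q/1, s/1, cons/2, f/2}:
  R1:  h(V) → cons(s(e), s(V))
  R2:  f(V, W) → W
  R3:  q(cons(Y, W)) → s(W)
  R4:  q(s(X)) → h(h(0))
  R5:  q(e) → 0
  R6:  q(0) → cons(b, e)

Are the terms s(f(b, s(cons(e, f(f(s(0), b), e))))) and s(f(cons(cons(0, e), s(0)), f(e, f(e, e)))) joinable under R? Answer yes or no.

Reduce t₁ = s(f(b, s(cons(e, f(f(s(0), b), e))))):
1. s(f(b, s(cons(e, f(f(s(0), b), e)))))  →  s(s(cons(e, f(f(s(0), b), e))))   [R2 at 1]
2. s(s(cons(e, f(f(s(0), b), e))))  →  s(s(cons(e, e)))   [R2 at 1.1.2]

Reduce t₂ = s(f(cons(cons(0, e), s(0)), f(e, f(e, e)))):
1. s(f(cons(cons(0, e), s(0)), f(e, f(e, e))))  →  s(f(e, f(e, e)))   [R2 at 1]
2. s(f(e, f(e, e)))  →  s(f(e, e))   [R2 at 1]
3. s(f(e, e))  →  s(e)   [R2 at 1]

no — NF(t₁) = s(s(cons(e, e))), NF(t₂) = s(e)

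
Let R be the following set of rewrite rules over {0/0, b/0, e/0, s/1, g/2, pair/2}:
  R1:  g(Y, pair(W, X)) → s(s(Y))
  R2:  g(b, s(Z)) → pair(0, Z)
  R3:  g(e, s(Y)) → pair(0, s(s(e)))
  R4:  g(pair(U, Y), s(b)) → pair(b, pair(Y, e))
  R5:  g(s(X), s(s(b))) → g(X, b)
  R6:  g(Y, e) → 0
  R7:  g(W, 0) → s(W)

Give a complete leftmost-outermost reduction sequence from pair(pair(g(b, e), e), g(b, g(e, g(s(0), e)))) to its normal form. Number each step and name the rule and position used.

1. pair(pair(g(b, e), e), g(b, g(e, g(s(0), e))))  →  pair(pair(0, e), g(b, g(e, g(s(0), e))))   [R6 at 1.1]
2. pair(pair(0, e), g(b, g(e, g(s(0), e))))  →  pair(pair(0, e), g(b, g(e, 0)))   [R6 at 2.2.2]
3. pair(pair(0, e), g(b, g(e, 0)))  →  pair(pair(0, e), g(b, s(e)))   [R7 at 2.2]
4. pair(pair(0, e), g(b, s(e)))  →  pair(pair(0, e), pair(0, e))   [R2 at 2]

pair(pair(0, e), pair(0, e))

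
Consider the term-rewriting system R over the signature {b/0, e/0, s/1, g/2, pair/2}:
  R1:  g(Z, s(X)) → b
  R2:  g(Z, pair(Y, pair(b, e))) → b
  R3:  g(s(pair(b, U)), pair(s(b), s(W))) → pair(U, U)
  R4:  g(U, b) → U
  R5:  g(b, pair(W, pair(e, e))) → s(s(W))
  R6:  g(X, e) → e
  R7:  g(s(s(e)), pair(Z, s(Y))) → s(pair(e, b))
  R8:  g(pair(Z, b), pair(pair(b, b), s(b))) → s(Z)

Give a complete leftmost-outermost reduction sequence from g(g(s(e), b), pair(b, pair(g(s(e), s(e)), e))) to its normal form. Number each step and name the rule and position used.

b

1. g(g(s(e), b), pair(b, pair(g(s(e), s(e)), e)))  →  g(s(e), pair(b, pair(g(s(e), s(e)), e)))   [R4 at 1]
2. g(s(e), pair(b, pair(g(s(e), s(e)), e)))  →  g(s(e), pair(b, pair(b, e)))   [R1 at 2.2.1]
3. g(s(e), pair(b, pair(b, e)))  →  b   [R2 at ε]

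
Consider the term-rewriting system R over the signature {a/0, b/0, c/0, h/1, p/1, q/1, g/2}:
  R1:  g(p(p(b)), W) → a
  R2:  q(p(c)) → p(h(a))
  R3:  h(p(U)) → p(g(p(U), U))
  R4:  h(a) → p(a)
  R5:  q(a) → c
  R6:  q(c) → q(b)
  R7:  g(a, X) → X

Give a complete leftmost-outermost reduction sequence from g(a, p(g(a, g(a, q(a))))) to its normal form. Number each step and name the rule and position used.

p(c)

1. g(a, p(g(a, g(a, q(a)))))  →  p(g(a, g(a, q(a))))   [R7 at ε]
2. p(g(a, g(a, q(a))))  →  p(g(a, q(a)))   [R7 at 1]
3. p(g(a, q(a)))  →  p(q(a))   [R7 at 1]
4. p(q(a))  →  p(c)   [R5 at 1]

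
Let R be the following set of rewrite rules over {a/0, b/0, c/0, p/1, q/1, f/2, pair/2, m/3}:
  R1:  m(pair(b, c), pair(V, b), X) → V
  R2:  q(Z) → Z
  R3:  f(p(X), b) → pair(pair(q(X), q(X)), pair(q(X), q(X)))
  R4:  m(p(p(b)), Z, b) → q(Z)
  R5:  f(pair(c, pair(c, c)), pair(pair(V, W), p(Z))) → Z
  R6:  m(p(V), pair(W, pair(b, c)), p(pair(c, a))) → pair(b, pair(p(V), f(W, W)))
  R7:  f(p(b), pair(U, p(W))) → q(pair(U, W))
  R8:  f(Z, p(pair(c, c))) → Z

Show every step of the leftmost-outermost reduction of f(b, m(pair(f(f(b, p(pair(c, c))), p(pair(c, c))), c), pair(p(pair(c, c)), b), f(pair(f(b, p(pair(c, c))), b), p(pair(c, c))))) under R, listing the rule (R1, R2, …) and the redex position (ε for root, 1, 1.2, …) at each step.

1. f(b, m(pair(f(f(b, p(pair(c, c))), p(pair(c, c))), c), pair(p(pair(c, c)), b), f(pair(f(b, p(pair(c, c))), b), p(pair(c, c)))))  →  f(b, m(pair(f(b, p(pair(c, c))), c), pair(p(pair(c, c)), b), f(pair(f(b, p(pair(c, c))), b), p(pair(c, c)))))   [R8 at 2.1.1]
2. f(b, m(pair(f(b, p(pair(c, c))), c), pair(p(pair(c, c)), b), f(pair(f(b, p(pair(c, c))), b), p(pair(c, c)))))  →  f(b, m(pair(b, c), pair(p(pair(c, c)), b), f(pair(f(b, p(pair(c, c))), b), p(pair(c, c)))))   [R8 at 2.1.1]
3. f(b, m(pair(b, c), pair(p(pair(c, c)), b), f(pair(f(b, p(pair(c, c))), b), p(pair(c, c)))))  →  f(b, p(pair(c, c)))   [R1 at 2]
4. f(b, p(pair(c, c)))  →  b   [R8 at ε]

b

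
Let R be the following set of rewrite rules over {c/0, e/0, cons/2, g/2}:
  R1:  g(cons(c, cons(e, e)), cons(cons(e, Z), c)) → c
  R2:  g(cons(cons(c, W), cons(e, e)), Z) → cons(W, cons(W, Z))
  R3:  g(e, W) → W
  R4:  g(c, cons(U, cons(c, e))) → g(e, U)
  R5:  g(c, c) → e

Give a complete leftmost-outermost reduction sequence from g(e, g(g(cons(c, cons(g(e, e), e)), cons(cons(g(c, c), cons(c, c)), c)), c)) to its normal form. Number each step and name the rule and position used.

e

1. g(e, g(g(cons(c, cons(g(e, e), e)), cons(cons(g(c, c), cons(c, c)), c)), c))  →  g(g(cons(c, cons(g(e, e), e)), cons(cons(g(c, c), cons(c, c)), c)), c)   [R3 at ε]
2. g(g(cons(c, cons(g(e, e), e)), cons(cons(g(c, c), cons(c, c)), c)), c)  →  g(g(cons(c, cons(e, e)), cons(cons(g(c, c), cons(c, c)), c)), c)   [R3 at 1.1.2.1]
3. g(g(cons(c, cons(e, e)), cons(cons(g(c, c), cons(c, c)), c)), c)  →  g(g(cons(c, cons(e, e)), cons(cons(e, cons(c, c)), c)), c)   [R5 at 1.2.1.1]
4. g(g(cons(c, cons(e, e)), cons(cons(e, cons(c, c)), c)), c)  →  g(c, c)   [R1 at 1]
5. g(c, c)  →  e   [R5 at ε]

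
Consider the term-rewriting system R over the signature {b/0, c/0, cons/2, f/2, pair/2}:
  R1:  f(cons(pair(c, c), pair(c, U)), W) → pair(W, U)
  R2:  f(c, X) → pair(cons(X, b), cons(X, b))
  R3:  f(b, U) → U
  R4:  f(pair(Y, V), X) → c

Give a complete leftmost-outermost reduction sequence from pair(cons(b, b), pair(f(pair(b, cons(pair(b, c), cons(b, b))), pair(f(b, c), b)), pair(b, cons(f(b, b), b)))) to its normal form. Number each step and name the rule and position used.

1. pair(cons(b, b), pair(f(pair(b, cons(pair(b, c), cons(b, b))), pair(f(b, c), b)), pair(b, cons(f(b, b), b))))  →  pair(cons(b, b), pair(c, pair(b, cons(f(b, b), b))))   [R4 at 2.1]
2. pair(cons(b, b), pair(c, pair(b, cons(f(b, b), b))))  →  pair(cons(b, b), pair(c, pair(b, cons(b, b))))   [R3 at 2.2.2.1]

pair(cons(b, b), pair(c, pair(b, cons(b, b))))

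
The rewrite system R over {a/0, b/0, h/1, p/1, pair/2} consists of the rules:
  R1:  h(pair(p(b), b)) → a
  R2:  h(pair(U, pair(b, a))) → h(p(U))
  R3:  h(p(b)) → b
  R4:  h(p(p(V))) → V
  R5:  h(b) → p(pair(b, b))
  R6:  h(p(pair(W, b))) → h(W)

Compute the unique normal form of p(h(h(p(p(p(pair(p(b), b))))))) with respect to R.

p(b)

1. p(h(h(p(p(p(pair(p(b), b)))))))  →  p(h(p(pair(p(b), b))))   [R4 at 1.1]
2. p(h(p(pair(p(b), b))))  →  p(h(p(b)))   [R6 at 1]
3. p(h(p(b)))  →  p(b)   [R3 at 1]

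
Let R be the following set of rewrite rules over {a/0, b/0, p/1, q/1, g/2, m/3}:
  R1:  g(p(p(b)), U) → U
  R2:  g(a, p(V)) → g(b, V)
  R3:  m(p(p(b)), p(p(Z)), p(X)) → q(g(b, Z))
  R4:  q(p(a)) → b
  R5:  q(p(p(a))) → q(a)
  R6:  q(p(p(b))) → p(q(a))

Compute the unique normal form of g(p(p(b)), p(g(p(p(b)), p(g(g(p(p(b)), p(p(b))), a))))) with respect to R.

1. g(p(p(b)), p(g(p(p(b)), p(g(g(p(p(b)), p(p(b))), a)))))  →  p(g(p(p(b)), p(g(g(p(p(b)), p(p(b))), a))))   [R1 at ε]
2. p(g(p(p(b)), p(g(g(p(p(b)), p(p(b))), a))))  →  p(p(g(g(p(p(b)), p(p(b))), a)))   [R1 at 1]
3. p(p(g(g(p(p(b)), p(p(b))), a)))  →  p(p(g(p(p(b)), a)))   [R1 at 1.1.1]
4. p(p(g(p(p(b)), a)))  →  p(p(a))   [R1 at 1.1]

p(p(a))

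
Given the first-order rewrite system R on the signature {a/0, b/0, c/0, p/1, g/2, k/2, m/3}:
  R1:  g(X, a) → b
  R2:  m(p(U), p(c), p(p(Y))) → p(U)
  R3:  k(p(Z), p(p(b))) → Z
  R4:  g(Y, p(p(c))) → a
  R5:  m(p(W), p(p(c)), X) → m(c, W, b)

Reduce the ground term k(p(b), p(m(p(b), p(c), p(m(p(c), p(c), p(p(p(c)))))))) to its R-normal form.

b

1. k(p(b), p(m(p(b), p(c), p(m(p(c), p(c), p(p(p(c))))))))  →  k(p(b), p(m(p(b), p(c), p(p(c)))))   [R2 at 2.1.3.1]
2. k(p(b), p(m(p(b), p(c), p(p(c)))))  →  k(p(b), p(p(b)))   [R2 at 2.1]
3. k(p(b), p(p(b)))  →  b   [R3 at ε]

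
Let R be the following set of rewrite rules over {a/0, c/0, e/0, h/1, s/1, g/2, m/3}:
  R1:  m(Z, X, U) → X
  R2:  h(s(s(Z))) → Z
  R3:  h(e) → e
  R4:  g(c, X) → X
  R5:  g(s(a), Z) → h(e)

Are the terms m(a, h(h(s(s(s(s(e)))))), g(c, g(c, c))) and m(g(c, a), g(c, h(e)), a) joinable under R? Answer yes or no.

yes — NF(t₁) = e, NF(t₂) = e

Reduce t₁ = m(a, h(h(s(s(s(s(e)))))), g(c, g(c, c))):
1. m(a, h(h(s(s(s(s(e)))))), g(c, g(c, c)))  →  h(h(s(s(s(s(e))))))   [R1 at ε]
2. h(h(s(s(s(s(e))))))  →  h(s(s(e)))   [R2 at 1]
3. h(s(s(e)))  →  e   [R2 at ε]

Reduce t₂ = m(g(c, a), g(c, h(e)), a):
1. m(g(c, a), g(c, h(e)), a)  →  g(c, h(e))   [R1 at ε]
2. g(c, h(e))  →  h(e)   [R4 at ε]
3. h(e)  →  e   [R3 at ε]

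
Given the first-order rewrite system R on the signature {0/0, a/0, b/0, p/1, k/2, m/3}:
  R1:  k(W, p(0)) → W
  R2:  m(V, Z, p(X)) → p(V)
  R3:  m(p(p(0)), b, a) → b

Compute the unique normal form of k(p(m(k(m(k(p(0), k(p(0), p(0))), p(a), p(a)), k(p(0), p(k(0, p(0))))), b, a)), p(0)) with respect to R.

p(b)

1. k(p(m(k(m(k(p(0), k(p(0), p(0))), p(a), p(a)), k(p(0), p(k(0, p(0))))), b, a)), p(0))  →  p(m(k(m(k(p(0), k(p(0), p(0))), p(a), p(a)), k(p(0), p(k(0, p(0))))), b, a))   [R1 at ε]
2. p(m(k(m(k(p(0), k(p(0), p(0))), p(a), p(a)), k(p(0), p(k(0, p(0))))), b, a))  →  p(m(k(p(k(p(0), k(p(0), p(0)))), k(p(0), p(k(0, p(0))))), b, a))   [R2 at 1.1.1]
3. p(m(k(p(k(p(0), k(p(0), p(0)))), k(p(0), p(k(0, p(0))))), b, a))  →  p(m(k(p(k(p(0), p(0))), k(p(0), p(k(0, p(0))))), b, a))   [R1 at 1.1.1.1.2]
4. p(m(k(p(k(p(0), p(0))), k(p(0), p(k(0, p(0))))), b, a))  →  p(m(k(p(p(0)), k(p(0), p(k(0, p(0))))), b, a))   [R1 at 1.1.1.1]
5. p(m(k(p(p(0)), k(p(0), p(k(0, p(0))))), b, a))  →  p(m(k(p(p(0)), k(p(0), p(0))), b, a))   [R1 at 1.1.2.2.1]
6. p(m(k(p(p(0)), k(p(0), p(0))), b, a))  →  p(m(k(p(p(0)), p(0)), b, a))   [R1 at 1.1.2]
7. p(m(k(p(p(0)), p(0)), b, a))  →  p(m(p(p(0)), b, a))   [R1 at 1.1]
8. p(m(p(p(0)), b, a))  →  p(b)   [R3 at 1]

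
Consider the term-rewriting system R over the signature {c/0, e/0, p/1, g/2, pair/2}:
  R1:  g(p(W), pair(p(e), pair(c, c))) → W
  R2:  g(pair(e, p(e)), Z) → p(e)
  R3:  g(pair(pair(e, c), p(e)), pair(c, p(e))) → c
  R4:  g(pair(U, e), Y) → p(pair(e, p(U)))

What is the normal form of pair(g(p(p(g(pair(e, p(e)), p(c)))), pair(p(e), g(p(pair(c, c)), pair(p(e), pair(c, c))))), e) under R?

pair(p(p(e)), e)

1. pair(g(p(p(g(pair(e, p(e)), p(c)))), pair(p(e), g(p(pair(c, c)), pair(p(e), pair(c, c))))), e)  →  pair(g(p(p(p(e))), pair(p(e), g(p(pair(c, c)), pair(p(e), pair(c, c))))), e)   [R2 at 1.1.1.1]
2. pair(g(p(p(p(e))), pair(p(e), g(p(pair(c, c)), pair(p(e), pair(c, c))))), e)  →  pair(g(p(p(p(e))), pair(p(e), pair(c, c))), e)   [R1 at 1.2.2]
3. pair(g(p(p(p(e))), pair(p(e), pair(c, c))), e)  →  pair(p(p(e)), e)   [R1 at 1]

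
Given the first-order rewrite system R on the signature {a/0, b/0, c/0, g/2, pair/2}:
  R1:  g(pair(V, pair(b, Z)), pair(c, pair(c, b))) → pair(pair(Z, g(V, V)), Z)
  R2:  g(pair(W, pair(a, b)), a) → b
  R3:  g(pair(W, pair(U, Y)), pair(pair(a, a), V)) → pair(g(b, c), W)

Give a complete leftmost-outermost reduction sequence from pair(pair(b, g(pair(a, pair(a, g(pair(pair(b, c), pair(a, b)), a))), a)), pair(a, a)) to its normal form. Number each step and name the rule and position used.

1. pair(pair(b, g(pair(a, pair(a, g(pair(pair(b, c), pair(a, b)), a))), a)), pair(a, a))  →  pair(pair(b, g(pair(a, pair(a, b)), a)), pair(a, a))   [R2 at 1.2.1.2.2]
2. pair(pair(b, g(pair(a, pair(a, b)), a)), pair(a, a))  →  pair(pair(b, b), pair(a, a))   [R2 at 1.2]

pair(pair(b, b), pair(a, a))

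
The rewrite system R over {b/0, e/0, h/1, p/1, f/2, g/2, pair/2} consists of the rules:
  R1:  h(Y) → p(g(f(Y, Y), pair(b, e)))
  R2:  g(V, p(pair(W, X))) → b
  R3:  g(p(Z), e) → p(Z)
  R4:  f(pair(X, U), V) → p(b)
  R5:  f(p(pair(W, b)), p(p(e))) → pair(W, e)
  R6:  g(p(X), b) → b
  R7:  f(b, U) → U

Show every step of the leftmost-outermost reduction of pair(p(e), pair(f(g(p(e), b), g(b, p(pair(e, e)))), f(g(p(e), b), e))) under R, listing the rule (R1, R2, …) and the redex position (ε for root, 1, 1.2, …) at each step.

1. pair(p(e), pair(f(g(p(e), b), g(b, p(pair(e, e)))), f(g(p(e), b), e)))  →  pair(p(e), pair(f(b, g(b, p(pair(e, e)))), f(g(p(e), b), e)))   [R6 at 2.1.1]
2. pair(p(e), pair(f(b, g(b, p(pair(e, e)))), f(g(p(e), b), e)))  →  pair(p(e), pair(g(b, p(pair(e, e))), f(g(p(e), b), e)))   [R7 at 2.1]
3. pair(p(e), pair(g(b, p(pair(e, e))), f(g(p(e), b), e)))  →  pair(p(e), pair(b, f(g(p(e), b), e)))   [R2 at 2.1]
4. pair(p(e), pair(b, f(g(p(e), b), e)))  →  pair(p(e), pair(b, f(b, e)))   [R6 at 2.2.1]
5. pair(p(e), pair(b, f(b, e)))  →  pair(p(e), pair(b, e))   [R7 at 2.2]

pair(p(e), pair(b, e))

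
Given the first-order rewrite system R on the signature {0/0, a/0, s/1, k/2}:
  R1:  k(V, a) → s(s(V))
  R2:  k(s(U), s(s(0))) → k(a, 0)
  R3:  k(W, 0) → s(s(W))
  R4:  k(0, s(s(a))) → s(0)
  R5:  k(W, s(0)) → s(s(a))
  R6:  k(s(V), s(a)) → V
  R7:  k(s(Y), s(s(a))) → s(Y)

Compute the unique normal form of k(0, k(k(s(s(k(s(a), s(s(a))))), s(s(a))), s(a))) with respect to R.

s(0)

1. k(0, k(k(s(s(k(s(a), s(s(a))))), s(s(a))), s(a)))  →  k(0, k(s(s(k(s(a), s(s(a))))), s(a)))   [R7 at 2.1]
2. k(0, k(s(s(k(s(a), s(s(a))))), s(a)))  →  k(0, s(k(s(a), s(s(a)))))   [R6 at 2]
3. k(0, s(k(s(a), s(s(a)))))  →  k(0, s(s(a)))   [R7 at 2.1]
4. k(0, s(s(a)))  →  s(0)   [R4 at ε]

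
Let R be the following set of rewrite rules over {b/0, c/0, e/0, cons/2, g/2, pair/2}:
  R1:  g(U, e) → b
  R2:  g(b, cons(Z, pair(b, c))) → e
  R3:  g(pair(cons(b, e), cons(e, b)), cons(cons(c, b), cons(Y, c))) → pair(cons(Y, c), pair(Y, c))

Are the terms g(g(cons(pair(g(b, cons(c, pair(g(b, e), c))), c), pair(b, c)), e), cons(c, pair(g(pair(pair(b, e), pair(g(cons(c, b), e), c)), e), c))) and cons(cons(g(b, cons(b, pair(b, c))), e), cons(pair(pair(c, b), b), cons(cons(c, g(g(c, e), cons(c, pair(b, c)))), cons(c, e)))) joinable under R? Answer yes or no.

Reduce t₁ = g(g(cons(pair(g(b, cons(c, pair(g(b, e), c))), c), pair(b, c)), e), cons(c, pair(g(pair(pair(b, e), pair(g(cons(c, b), e), c)), e), c))):
1. g(g(cons(pair(g(b, cons(c, pair(g(b, e), c))), c), pair(b, c)), e), cons(c, pair(g(pair(pair(b, e), pair(g(cons(c, b), e), c)), e), c)))  →  g(b, cons(c, pair(g(pair(pair(b, e), pair(g(cons(c, b), e), c)), e), c)))   [R1 at 1]
2. g(b, cons(c, pair(g(pair(pair(b, e), pair(g(cons(c, b), e), c)), e), c)))  →  g(b, cons(c, pair(b, c)))   [R1 at 2.2.1]
3. g(b, cons(c, pair(b, c)))  →  e   [R2 at ε]

Reduce t₂ = cons(cons(g(b, cons(b, pair(b, c))), e), cons(pair(pair(c, b), b), cons(cons(c, g(g(c, e), cons(c, pair(b, c)))), cons(c, e)))):
1. cons(cons(g(b, cons(b, pair(b, c))), e), cons(pair(pair(c, b), b), cons(cons(c, g(g(c, e), cons(c, pair(b, c)))), cons(c, e))))  →  cons(cons(e, e), cons(pair(pair(c, b), b), cons(cons(c, g(g(c, e), cons(c, pair(b, c)))), cons(c, e))))   [R2 at 1.1]
2. cons(cons(e, e), cons(pair(pair(c, b), b), cons(cons(c, g(g(c, e), cons(c, pair(b, c)))), cons(c, e))))  →  cons(cons(e, e), cons(pair(pair(c, b), b), cons(cons(c, g(b, cons(c, pair(b, c)))), cons(c, e))))   [R1 at 2.2.1.2.1]
3. cons(cons(e, e), cons(pair(pair(c, b), b), cons(cons(c, g(b, cons(c, pair(b, c)))), cons(c, e))))  →  cons(cons(e, e), cons(pair(pair(c, b), b), cons(cons(c, e), cons(c, e))))   [R2 at 2.2.1.2]

no — NF(t₁) = e, NF(t₂) = cons(cons(e, e), cons(pair(pair(c, b), b), cons(cons(c, e), cons(c, e))))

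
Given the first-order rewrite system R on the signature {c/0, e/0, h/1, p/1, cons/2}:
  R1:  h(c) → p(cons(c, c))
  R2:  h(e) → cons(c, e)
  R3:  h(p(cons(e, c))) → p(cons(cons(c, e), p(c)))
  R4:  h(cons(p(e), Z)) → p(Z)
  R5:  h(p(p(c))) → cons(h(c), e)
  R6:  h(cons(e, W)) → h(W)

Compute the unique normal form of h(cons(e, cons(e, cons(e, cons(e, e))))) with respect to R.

1. h(cons(e, cons(e, cons(e, cons(e, e)))))  →  h(cons(e, cons(e, cons(e, e))))   [R6 at ε]
2. h(cons(e, cons(e, cons(e, e))))  →  h(cons(e, cons(e, e)))   [R6 at ε]
3. h(cons(e, cons(e, e)))  →  h(cons(e, e))   [R6 at ε]
4. h(cons(e, e))  →  h(e)   [R6 at ε]
5. h(e)  →  cons(c, e)   [R2 at ε]

cons(c, e)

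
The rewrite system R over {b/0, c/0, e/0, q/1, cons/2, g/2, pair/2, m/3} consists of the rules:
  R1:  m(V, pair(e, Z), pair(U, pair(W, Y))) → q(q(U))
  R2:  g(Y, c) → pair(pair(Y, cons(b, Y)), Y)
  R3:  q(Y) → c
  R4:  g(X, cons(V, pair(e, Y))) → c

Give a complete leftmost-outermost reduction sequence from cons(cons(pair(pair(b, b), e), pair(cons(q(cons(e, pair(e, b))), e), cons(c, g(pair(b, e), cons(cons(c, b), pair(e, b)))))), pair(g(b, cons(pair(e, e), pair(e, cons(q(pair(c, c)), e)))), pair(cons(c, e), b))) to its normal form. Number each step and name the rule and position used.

1. cons(cons(pair(pair(b, b), e), pair(cons(q(cons(e, pair(e, b))), e), cons(c, g(pair(b, e), cons(cons(c, b), pair(e, b)))))), pair(g(b, cons(pair(e, e), pair(e, cons(q(pair(c, c)), e)))), pair(cons(c, e), b)))  →  cons(cons(pair(pair(b, b), e), pair(cons(c, e), cons(c, g(pair(b, e), cons(cons(c, b), pair(e, b)))))), pair(g(b, cons(pair(e, e), pair(e, cons(q(pair(c, c)), e)))), pair(cons(c, e), b)))   [R3 at 1.2.1.1]
2. cons(cons(pair(pair(b, b), e), pair(cons(c, e), cons(c, g(pair(b, e), cons(cons(c, b), pair(e, b)))))), pair(g(b, cons(pair(e, e), pair(e, cons(q(pair(c, c)), e)))), pair(cons(c, e), b)))  →  cons(cons(pair(pair(b, b), e), pair(cons(c, e), cons(c, c))), pair(g(b, cons(pair(e, e), pair(e, cons(q(pair(c, c)), e)))), pair(cons(c, e), b)))   [R4 at 1.2.2.2]
3. cons(cons(pair(pair(b, b), e), pair(cons(c, e), cons(c, c))), pair(g(b, cons(pair(e, e), pair(e, cons(q(pair(c, c)), e)))), pair(cons(c, e), b)))  →  cons(cons(pair(pair(b, b), e), pair(cons(c, e), cons(c, c))), pair(c, pair(cons(c, e), b)))   [R4 at 2.1]

cons(cons(pair(pair(b, b), e), pair(cons(c, e), cons(c, c))), pair(c, pair(cons(c, e), b)))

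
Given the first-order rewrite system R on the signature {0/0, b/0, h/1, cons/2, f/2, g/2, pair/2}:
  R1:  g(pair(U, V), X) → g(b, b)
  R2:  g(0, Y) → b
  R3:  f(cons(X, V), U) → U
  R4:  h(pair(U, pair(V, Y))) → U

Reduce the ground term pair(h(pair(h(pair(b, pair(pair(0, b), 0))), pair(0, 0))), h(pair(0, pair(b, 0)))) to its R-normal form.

pair(b, 0)

1. pair(h(pair(h(pair(b, pair(pair(0, b), 0))), pair(0, 0))), h(pair(0, pair(b, 0))))  →  pair(h(pair(b, pair(pair(0, b), 0))), h(pair(0, pair(b, 0))))   [R4 at 1]
2. pair(h(pair(b, pair(pair(0, b), 0))), h(pair(0, pair(b, 0))))  →  pair(b, h(pair(0, pair(b, 0))))   [R4 at 1]
3. pair(b, h(pair(0, pair(b, 0))))  →  pair(b, 0)   [R4 at 2]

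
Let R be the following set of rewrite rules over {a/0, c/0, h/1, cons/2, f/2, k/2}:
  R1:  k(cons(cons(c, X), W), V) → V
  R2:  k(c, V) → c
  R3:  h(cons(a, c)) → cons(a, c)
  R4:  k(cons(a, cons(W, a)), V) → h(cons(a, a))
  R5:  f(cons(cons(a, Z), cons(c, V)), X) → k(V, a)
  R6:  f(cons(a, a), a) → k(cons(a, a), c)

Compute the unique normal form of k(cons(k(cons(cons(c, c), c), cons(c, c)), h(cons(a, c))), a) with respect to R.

1. k(cons(k(cons(cons(c, c), c), cons(c, c)), h(cons(a, c))), a)  →  k(cons(cons(c, c), h(cons(a, c))), a)   [R1 at 1.1]
2. k(cons(cons(c, c), h(cons(a, c))), a)  →  a   [R1 at ε]

a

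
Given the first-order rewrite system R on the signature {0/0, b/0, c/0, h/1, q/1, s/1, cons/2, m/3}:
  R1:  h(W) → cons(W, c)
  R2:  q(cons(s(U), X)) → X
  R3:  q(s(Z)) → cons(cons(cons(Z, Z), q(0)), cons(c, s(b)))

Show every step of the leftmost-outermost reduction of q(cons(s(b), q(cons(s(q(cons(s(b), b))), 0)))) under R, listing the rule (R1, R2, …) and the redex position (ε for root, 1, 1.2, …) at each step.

1. q(cons(s(b), q(cons(s(q(cons(s(b), b))), 0))))  →  q(cons(s(q(cons(s(b), b))), 0))   [R2 at ε]
2. q(cons(s(q(cons(s(b), b))), 0))  →  0   [R2 at ε]

0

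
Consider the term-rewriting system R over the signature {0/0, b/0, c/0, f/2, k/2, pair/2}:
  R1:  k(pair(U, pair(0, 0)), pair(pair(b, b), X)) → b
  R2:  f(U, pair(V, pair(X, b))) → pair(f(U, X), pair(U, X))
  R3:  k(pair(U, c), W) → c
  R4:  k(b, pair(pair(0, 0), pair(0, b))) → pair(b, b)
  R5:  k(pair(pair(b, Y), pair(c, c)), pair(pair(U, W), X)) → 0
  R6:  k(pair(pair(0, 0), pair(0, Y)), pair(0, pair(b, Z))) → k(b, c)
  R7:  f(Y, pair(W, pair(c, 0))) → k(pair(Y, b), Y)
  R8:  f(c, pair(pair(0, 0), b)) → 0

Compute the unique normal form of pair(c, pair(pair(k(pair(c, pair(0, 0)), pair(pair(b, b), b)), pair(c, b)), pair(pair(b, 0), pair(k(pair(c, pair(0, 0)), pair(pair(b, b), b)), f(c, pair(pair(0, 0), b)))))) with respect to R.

1. pair(c, pair(pair(k(pair(c, pair(0, 0)), pair(pair(b, b), b)), pair(c, b)), pair(pair(b, 0), pair(k(pair(c, pair(0, 0)), pair(pair(b, b), b)), f(c, pair(pair(0, 0), b))))))  →  pair(c, pair(pair(b, pair(c, b)), pair(pair(b, 0), pair(k(pair(c, pair(0, 0)), pair(pair(b, b), b)), f(c, pair(pair(0, 0), b))))))   [R1 at 2.1.1]
2. pair(c, pair(pair(b, pair(c, b)), pair(pair(b, 0), pair(k(pair(c, pair(0, 0)), pair(pair(b, b), b)), f(c, pair(pair(0, 0), b))))))  →  pair(c, pair(pair(b, pair(c, b)), pair(pair(b, 0), pair(b, f(c, pair(pair(0, 0), b))))))   [R1 at 2.2.2.1]
3. pair(c, pair(pair(b, pair(c, b)), pair(pair(b, 0), pair(b, f(c, pair(pair(0, 0), b))))))  →  pair(c, pair(pair(b, pair(c, b)), pair(pair(b, 0), pair(b, 0))))   [R8 at 2.2.2.2]

pair(c, pair(pair(b, pair(c, b)), pair(pair(b, 0), pair(b, 0))))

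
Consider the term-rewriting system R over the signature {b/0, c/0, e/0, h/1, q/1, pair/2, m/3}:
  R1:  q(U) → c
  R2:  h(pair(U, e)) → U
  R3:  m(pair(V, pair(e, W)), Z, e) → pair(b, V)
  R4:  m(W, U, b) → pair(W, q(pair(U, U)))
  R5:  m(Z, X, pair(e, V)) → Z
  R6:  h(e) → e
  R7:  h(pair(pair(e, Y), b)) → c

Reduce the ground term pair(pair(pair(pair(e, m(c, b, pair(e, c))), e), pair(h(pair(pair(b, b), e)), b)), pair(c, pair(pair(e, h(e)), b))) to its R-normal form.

1. pair(pair(pair(pair(e, m(c, b, pair(e, c))), e), pair(h(pair(pair(b, b), e)), b)), pair(c, pair(pair(e, h(e)), b)))  →  pair(pair(pair(pair(e, c), e), pair(h(pair(pair(b, b), e)), b)), pair(c, pair(pair(e, h(e)), b)))   [R5 at 1.1.1.2]
2. pair(pair(pair(pair(e, c), e), pair(h(pair(pair(b, b), e)), b)), pair(c, pair(pair(e, h(e)), b)))  →  pair(pair(pair(pair(e, c), e), pair(pair(b, b), b)), pair(c, pair(pair(e, h(e)), b)))   [R2 at 1.2.1]
3. pair(pair(pair(pair(e, c), e), pair(pair(b, b), b)), pair(c, pair(pair(e, h(e)), b)))  →  pair(pair(pair(pair(e, c), e), pair(pair(b, b), b)), pair(c, pair(pair(e, e), b)))   [R6 at 2.2.1.2]

pair(pair(pair(pair(e, c), e), pair(pair(b, b), b)), pair(c, pair(pair(e, e), b)))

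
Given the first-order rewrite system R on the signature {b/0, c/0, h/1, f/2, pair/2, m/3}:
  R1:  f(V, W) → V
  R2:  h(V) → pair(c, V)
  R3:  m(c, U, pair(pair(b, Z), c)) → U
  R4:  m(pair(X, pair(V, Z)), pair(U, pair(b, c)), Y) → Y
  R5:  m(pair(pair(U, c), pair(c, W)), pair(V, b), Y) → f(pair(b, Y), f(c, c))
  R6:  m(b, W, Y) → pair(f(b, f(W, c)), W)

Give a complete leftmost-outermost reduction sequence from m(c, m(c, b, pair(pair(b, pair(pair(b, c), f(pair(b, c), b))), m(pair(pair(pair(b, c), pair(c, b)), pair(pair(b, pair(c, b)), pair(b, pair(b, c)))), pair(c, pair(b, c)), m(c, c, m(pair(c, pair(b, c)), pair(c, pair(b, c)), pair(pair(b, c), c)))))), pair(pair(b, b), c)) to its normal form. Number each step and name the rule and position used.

b

1. m(c, m(c, b, pair(pair(b, pair(pair(b, c), f(pair(b, c), b))), m(pair(pair(pair(b, c), pair(c, b)), pair(pair(b, pair(c, b)), pair(b, pair(b, c)))), pair(c, pair(b, c)), m(c, c, m(pair(c, pair(b, c)), pair(c, pair(b, c)), pair(pair(b, c), c)))))), pair(pair(b, b), c))  →  m(c, b, pair(pair(b, pair(pair(b, c), f(pair(b, c), b))), m(pair(pair(pair(b, c), pair(c, b)), pair(pair(b, pair(c, b)), pair(b, pair(b, c)))), pair(c, pair(b, c)), m(c, c, m(pair(c, pair(b, c)), pair(c, pair(b, c)), pair(pair(b, c), c))))))   [R3 at ε]
2. m(c, b, pair(pair(b, pair(pair(b, c), f(pair(b, c), b))), m(pair(pair(pair(b, c), pair(c, b)), pair(pair(b, pair(c, b)), pair(b, pair(b, c)))), pair(c, pair(b, c)), m(c, c, m(pair(c, pair(b, c)), pair(c, pair(b, c)), pair(pair(b, c), c))))))  →  m(c, b, pair(pair(b, pair(pair(b, c), pair(b, c))), m(pair(pair(pair(b, c), pair(c, b)), pair(pair(b, pair(c, b)), pair(b, pair(b, c)))), pair(c, pair(b, c)), m(c, c, m(pair(c, pair(b, c)), pair(c, pair(b, c)), pair(pair(b, c), c))))))   [R1 at 3.1.2.2]
3. m(c, b, pair(pair(b, pair(pair(b, c), pair(b, c))), m(pair(pair(pair(b, c), pair(c, b)), pair(pair(b, pair(c, b)), pair(b, pair(b, c)))), pair(c, pair(b, c)), m(c, c, m(pair(c, pair(b, c)), pair(c, pair(b, c)), pair(pair(b, c), c))))))  →  m(c, b, pair(pair(b, pair(pair(b, c), pair(b, c))), m(c, c, m(pair(c, pair(b, c)), pair(c, pair(b, c)), pair(pair(b, c), c)))))   [R4 at 3.2]
4. m(c, b, pair(pair(b, pair(pair(b, c), pair(b, c))), m(c, c, m(pair(c, pair(b, c)), pair(c, pair(b, c)), pair(pair(b, c), c)))))  →  m(c, b, pair(pair(b, pair(pair(b, c), pair(b, c))), m(c, c, pair(pair(b, c), c))))   [R4 at 3.2.3]
5. m(c, b, pair(pair(b, pair(pair(b, c), pair(b, c))), m(c, c, pair(pair(b, c), c))))  →  m(c, b, pair(pair(b, pair(pair(b, c), pair(b, c))), c))   [R3 at 3.2]
6. m(c, b, pair(pair(b, pair(pair(b, c), pair(b, c))), c))  →  b   [R3 at ε]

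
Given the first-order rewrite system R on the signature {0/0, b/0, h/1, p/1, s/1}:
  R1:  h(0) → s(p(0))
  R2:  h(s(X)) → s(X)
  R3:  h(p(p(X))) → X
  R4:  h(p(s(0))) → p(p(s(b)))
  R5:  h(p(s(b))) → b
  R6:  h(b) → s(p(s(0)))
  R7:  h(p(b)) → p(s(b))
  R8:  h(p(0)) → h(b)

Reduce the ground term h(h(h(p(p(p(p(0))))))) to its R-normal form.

s(p(0))

1. h(h(h(p(p(p(p(0)))))))  →  h(h(p(p(0))))   [R3 at 1.1]
2. h(h(p(p(0))))  →  h(0)   [R3 at 1]
3. h(0)  →  s(p(0))   [R1 at ε]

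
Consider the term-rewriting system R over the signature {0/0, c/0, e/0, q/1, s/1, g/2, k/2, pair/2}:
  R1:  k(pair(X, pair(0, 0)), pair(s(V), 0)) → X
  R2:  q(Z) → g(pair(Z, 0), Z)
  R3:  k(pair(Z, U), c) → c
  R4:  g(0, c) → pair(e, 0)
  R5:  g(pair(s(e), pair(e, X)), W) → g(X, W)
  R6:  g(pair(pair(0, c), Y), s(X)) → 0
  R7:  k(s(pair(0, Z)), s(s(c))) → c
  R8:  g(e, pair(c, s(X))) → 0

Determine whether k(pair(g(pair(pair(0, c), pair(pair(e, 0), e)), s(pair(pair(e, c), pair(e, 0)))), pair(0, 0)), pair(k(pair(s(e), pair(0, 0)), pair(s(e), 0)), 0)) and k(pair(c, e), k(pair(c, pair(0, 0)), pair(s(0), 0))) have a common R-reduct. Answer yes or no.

Reduce t₁ = k(pair(g(pair(pair(0, c), pair(pair(e, 0), e)), s(pair(pair(e, c), pair(e, 0)))), pair(0, 0)), pair(k(pair(s(e), pair(0, 0)), pair(s(e), 0)), 0)):
1. k(pair(g(pair(pair(0, c), pair(pair(e, 0), e)), s(pair(pair(e, c), pair(e, 0)))), pair(0, 0)), pair(k(pair(s(e), pair(0, 0)), pair(s(e), 0)), 0))  →  k(pair(0, pair(0, 0)), pair(k(pair(s(e), pair(0, 0)), pair(s(e), 0)), 0))   [R6 at 1.1]
2. k(pair(0, pair(0, 0)), pair(k(pair(s(e), pair(0, 0)), pair(s(e), 0)), 0))  →  k(pair(0, pair(0, 0)), pair(s(e), 0))   [R1 at 2.1]
3. k(pair(0, pair(0, 0)), pair(s(e), 0))  →  0   [R1 at ε]

Reduce t₂ = k(pair(c, e), k(pair(c, pair(0, 0)), pair(s(0), 0))):
1. k(pair(c, e), k(pair(c, pair(0, 0)), pair(s(0), 0)))  →  k(pair(c, e), c)   [R1 at 2]
2. k(pair(c, e), c)  →  c   [R3 at ε]

no — NF(t₁) = 0, NF(t₂) = c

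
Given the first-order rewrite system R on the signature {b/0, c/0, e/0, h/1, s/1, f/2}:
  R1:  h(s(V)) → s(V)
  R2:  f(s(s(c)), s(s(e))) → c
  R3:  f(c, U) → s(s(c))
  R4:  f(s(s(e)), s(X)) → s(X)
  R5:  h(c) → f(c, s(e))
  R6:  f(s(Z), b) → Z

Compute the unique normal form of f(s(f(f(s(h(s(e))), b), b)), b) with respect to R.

1. f(s(f(f(s(h(s(e))), b), b)), b)  →  f(f(s(h(s(e))), b), b)   [R6 at ε]
2. f(f(s(h(s(e))), b), b)  →  f(h(s(e)), b)   [R6 at 1]
3. f(h(s(e)), b)  →  f(s(e), b)   [R1 at 1]
4. f(s(e), b)  →  e   [R6 at ε]

e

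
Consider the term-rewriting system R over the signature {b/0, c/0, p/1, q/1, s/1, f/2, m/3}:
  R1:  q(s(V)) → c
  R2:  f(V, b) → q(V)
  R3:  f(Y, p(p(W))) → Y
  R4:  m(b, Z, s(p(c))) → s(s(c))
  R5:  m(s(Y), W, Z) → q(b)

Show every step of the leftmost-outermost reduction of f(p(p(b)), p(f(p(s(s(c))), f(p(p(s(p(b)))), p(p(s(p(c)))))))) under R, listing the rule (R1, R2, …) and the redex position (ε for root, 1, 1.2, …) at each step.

1. f(p(p(b)), p(f(p(s(s(c))), f(p(p(s(p(b)))), p(p(s(p(c))))))))  →  f(p(p(b)), p(f(p(s(s(c))), p(p(s(p(b)))))))   [R3 at 2.1.2]
2. f(p(p(b)), p(f(p(s(s(c))), p(p(s(p(b)))))))  →  f(p(p(b)), p(p(s(s(c)))))   [R3 at 2.1]
3. f(p(p(b)), p(p(s(s(c)))))  →  p(p(b))   [R3 at ε]

p(p(b))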